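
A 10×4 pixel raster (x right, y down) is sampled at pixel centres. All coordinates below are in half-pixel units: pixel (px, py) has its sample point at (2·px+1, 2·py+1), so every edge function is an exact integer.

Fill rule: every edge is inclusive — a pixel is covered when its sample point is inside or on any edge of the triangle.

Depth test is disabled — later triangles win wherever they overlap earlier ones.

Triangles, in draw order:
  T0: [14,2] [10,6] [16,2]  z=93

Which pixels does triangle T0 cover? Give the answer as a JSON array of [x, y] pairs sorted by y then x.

T0:
  2·area = 8  (B↔C swapped to make it positive)
  edge (14, 2)→(16, 2): d=(2,0) inclusive
  edge (16, 2)→(10, 6): d=(-6,4) inclusive
  edge (10, 6)→(14, 2): d=(4,-4) inclusive
    (7,0)@(15, 1): e=[-2,10,0] → ·  [on edge]
    (6,1)@(13, 3): e=[2,6,0] → #  [on edge]
    (7,1)@(15, 3): e=[2,-2,8] → ·
    (5,2)@(11, 5): e=[6,2,0] → #  [on edge]
    (6,2)@(13, 5): e=[6,-6,8] → ·
    (4,3)@(9, 7): e=[10,-2,0] → ·  [on edge]
    (5,3)@(11, 7): e=[10,-10,8] → ·
  covered (2 px):
    · · · · · · · · · ·
    · · · · · · # · · ·
    · · · · · # · · · ·
    · · · · · · · · · ·

Answer: [[6,1],[5,2]]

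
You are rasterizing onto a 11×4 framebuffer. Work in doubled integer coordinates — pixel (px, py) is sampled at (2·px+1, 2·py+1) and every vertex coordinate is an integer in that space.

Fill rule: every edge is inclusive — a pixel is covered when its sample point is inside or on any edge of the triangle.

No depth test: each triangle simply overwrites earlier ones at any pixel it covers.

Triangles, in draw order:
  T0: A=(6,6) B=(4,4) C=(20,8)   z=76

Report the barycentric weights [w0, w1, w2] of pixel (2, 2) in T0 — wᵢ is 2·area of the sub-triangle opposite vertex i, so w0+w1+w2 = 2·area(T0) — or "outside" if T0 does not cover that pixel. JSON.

T0:
  2·area = 24
  edge (6, 6)→(4, 4): d=(-2,-2) inclusive
  edge (4, 4)→(20, 8): d=(16,4) inclusive
  edge (20, 8)→(6, 6): d=(-14,-2) inclusive
    (0,0)@(1, 1): e=[0,-36,60] → ·  [on edge]
    (1,1)@(3, 3): e=[0,-12,36] → ·  [on edge]
    (2,2)@(5, 5): e=[0,12,12] → #  [on edge]
    (3,2)@(7, 5): e=[4,4,16] → #
    (4,2)@(9, 5): e=[8,-4,20] → ·
    (2,3)@(5, 7): e=[-4,44,-16] → ·
    (3,3)@(7, 7): e=[0,36,-12] → ·  [on edge]
    (6,3)@(13, 7): e=[12,12,0] → #  [on edge]
    (7,3)@(15, 7): e=[16,4,4] → #
    (8,3)@(17, 7): e=[20,-4,8] → ·
  covered (4 px):
    · · · · · · · · · · ·
    · · · · · · · · · · ·
    · · # # · · · · · · ·
    · · · · · · # # · · ·

Result: [12,12,0]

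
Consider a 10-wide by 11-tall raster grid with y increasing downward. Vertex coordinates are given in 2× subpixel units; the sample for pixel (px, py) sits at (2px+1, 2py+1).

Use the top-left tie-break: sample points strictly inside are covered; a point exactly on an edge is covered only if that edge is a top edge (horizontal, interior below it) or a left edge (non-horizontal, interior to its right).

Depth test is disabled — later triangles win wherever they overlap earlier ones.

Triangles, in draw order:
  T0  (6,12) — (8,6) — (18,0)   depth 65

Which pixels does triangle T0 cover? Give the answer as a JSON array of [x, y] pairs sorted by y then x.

T0:
  2·area = 48
  edge (6, 12)→(8, 6): d=(2,-6) top-left  bias=+0
  edge (8, 6)→(18, 0): d=(10,-6) top-left  bias=+0
  edge (18, 0)→(6, 12): d=(-12,12) right/bottom  bias=-1
    (8,0)@(17, 1): e=[44,4,0] → .  [on edge]
    (4,1)@(9, 3): e=[0,-24,72] → .  [on edge]
    (6,1)@(13, 3): e=[24,0,24] → X  [on edge]
    (7,1)@(15, 3): e=[36,12,0] → .  [on edge]
    (5,2)@(11, 5): e=[16,8,24] → X
    (6,2)@(13, 5): e=[28,20,0] → .  [on edge]
    (4,3)@(9, 7): e=[8,16,24] → X
    (5,3)@(11, 7): e=[20,28,0] → .  [on edge]
    (1,4)@(3, 9): e=[-24,0,72] → .  [on edge]
    (3,4)@(7, 9): e=[0,24,24] → X  [on edge]
    (4,4)@(9, 9): e=[12,36,0] → .  [on edge]
    (3,5)@(7, 11): e=[4,44,0] → .  [on edge]
    (2,6)@(5, 13): e=[-4,52,0] → .  [on edge]
    (1,7)@(3, 15): e=[-12,60,0] → .  [on edge]
    (2,7)@(5, 15): e=[0,72,-24] → .  [on edge]
    (0,8)@(1, 17): e=[-20,68,0] → .  [on edge]
    (1,10)@(3, 21): e=[0,120,-72] → .  [on edge]
  covered (4 px):
    . . . . . . . . . .
    . . . . . . X . . .
    . . . . . X . . . .
    . . . . X . . . . .
    . . . X . . . . . .
    . . . . . . . . . .
    . . . . . . . . . .
    . . . . . . . . . .
    . . . . . . . . . .
    . . . . . . . . . .
    . . . . . . . . . .

Result: [[6,1],[5,2],[4,3],[3,4]]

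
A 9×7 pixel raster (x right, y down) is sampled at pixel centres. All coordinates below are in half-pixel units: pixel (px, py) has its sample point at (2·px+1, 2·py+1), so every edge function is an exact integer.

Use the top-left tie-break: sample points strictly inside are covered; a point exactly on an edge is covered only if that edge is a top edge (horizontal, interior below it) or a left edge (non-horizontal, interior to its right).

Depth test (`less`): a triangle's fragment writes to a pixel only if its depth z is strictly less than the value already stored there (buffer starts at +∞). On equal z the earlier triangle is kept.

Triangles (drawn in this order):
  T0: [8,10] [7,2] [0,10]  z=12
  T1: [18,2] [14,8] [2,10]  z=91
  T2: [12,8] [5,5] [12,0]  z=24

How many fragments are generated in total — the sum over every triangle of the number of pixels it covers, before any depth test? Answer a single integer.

T0:
  2·area = 64  (B↔C swapped to make it positive)
  edge (8, 10)→(0, 10): d=(-8,0) right/bottom  bias=-1
  edge (0, 10)→(7, 2): d=(7,-8) top-left  bias=+0
  edge (7, 2)→(8, 10): d=(1,8) right/bottom  bias=-1
    (3,1)@(7, 3): e=[56,7,1] → X
    (4,1)@(9, 3): e=[56,23,-15] → .
    (2,2)@(5, 5): e=[40,5,19] → X
    (4,2)@(9, 5): e=[40,37,-13] → .
    (1,3)@(3, 7): e=[24,3,37] → X
    (4,3)@(9, 7): e=[24,51,-11] → .
    (0,4)@(1, 9): e=[8,1,55] → X
    (4,4)@(9, 9): e=[8,65,-9] → .
    (0,5)@(1, 11): e=[-8,15,57] → .
    (1,5)@(3, 11): e=[-8,31,41] → .
    (2,5)@(5, 11): e=[-8,47,25] → .
    (3,5)@(7, 11): e=[-8,63,9] → .
  covered (10 px):
    . . . . . . . . .
    . . . X . . . . .
    . . X X . . . . .
    . X X X . . . . .
    X X X X . . . . .
    . . . . . . . . .
    . . . . . . . . .
T1:
  2·area = 64
  edge (18, 2)→(14, 8): d=(-4,6) right/bottom  bias=-1
  edge (14, 8)→(2, 10): d=(-12,2) right/bottom  bias=-1
  edge (2, 10)→(18, 2): d=(16,-8) top-left  bias=+0
    (8,1)@(17, 3): e=[2,54,8] → X
    (6,2)@(13, 5): e=[18,38,8] → X
    (7,2)@(15, 5): e=[6,34,24] → X
    (8,2)@(17, 5): e=[-6,30,40] → .
    (4,3)@(9, 7): e=[34,22,8] → X
    (5,3)@(11, 7): e=[22,18,24] → X
    (7,3)@(15, 7): e=[-2,10,56] → .
    (2,4)@(5, 9): e=[50,6,8] → X
    (3,4)@(7, 9): e=[38,2,24] → X
    (4,4)@(9, 9): e=[26,-2,40] → .
    (5,4)@(11, 9): e=[14,-6,56] → .
    (6,4)@(13, 9): e=[2,-10,72] → .
  covered (8 px):
    . . . . . . . . .
    . . . . . . . . X
    . . . . . . X X .
    . . . . X X X . .
    . . X X . . . . .
    . . . . . . . . .
    . . . . . . . . .
T2:
  2·area = 56
  edge (12, 8)→(5, 5): d=(-7,-3) top-left  bias=+0
  edge (5, 5)→(12, 0): d=(7,-5) top-left  bias=+0
  edge (12, 0)→(12, 8): d=(0,8) right/bottom  bias=-1
    (5,0)@(11, 1): e=[46,2,8] → X
    (6,0)@(13, 1): e=[52,12,-8] → .
    (4,1)@(9, 3): e=[26,6,24] → X
    (6,1)@(13, 3): e=[38,26,-8] → .
    (2,2)@(5, 5): e=[0,0,56] → X  [on edge]
    (3,2)@(7, 5): e=[6,10,40] → X
    (6,2)@(13, 5): e=[24,40,-8] → .
    (2,3)@(5, 7): e=[-14,14,56] → .
    (3,3)@(7, 7): e=[-8,24,40] → .
    (4,3)@(9, 7): e=[-2,34,24] → .
    (5,3)@(11, 7): e=[4,44,8] → X
    (6,3)@(13, 7): e=[10,54,-8] → .
  covered (8 px):
    . . . . . X . . .
    . . . . X X . . .
    . . X X X X . . .
    . . . . . X . . .
    . . . . . . . . .
    . . . . . . . . .
    . . . . . . . . .

Result: 26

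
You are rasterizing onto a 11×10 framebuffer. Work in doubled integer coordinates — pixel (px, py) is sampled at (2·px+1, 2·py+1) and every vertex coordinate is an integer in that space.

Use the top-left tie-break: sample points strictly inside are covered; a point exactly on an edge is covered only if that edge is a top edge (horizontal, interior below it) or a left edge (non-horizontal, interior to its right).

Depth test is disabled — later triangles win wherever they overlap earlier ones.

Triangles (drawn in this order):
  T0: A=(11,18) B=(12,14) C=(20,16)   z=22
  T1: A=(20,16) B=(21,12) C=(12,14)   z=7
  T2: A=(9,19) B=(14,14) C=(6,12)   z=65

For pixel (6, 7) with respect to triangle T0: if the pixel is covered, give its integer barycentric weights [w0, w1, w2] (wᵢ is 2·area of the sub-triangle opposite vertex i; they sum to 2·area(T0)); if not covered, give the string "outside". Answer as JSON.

T0:
  2·area = 34
  edge (11, 18)→(12, 14): d=(1,-4) top-left  bias=+0
  edge (12, 14)→(20, 16): d=(8,2) right/bottom  bias=-1
  edge (20, 16)→(11, 18): d=(-9,2) right/bottom  bias=-1
    (6,7)@(13, 15): e=[5,6,23] → #
    (7,7)@(15, 15): e=[13,2,19] → #
    (8,7)@(17, 15): e=[21,-2,15] → ·
    (6,8)@(13, 17): e=[7,22,5] → #
    (8,8)@(17, 17): e=[23,14,-3] → ·
    (6,9)@(13, 19): e=[9,38,-13] → ·
    (7,9)@(15, 19): e=[17,34,-17] → ·
  covered (4 px):
    · · · · · · · · · · ·
    · · · · · · · · · · ·
    · · · · · · · · · · ·
    · · · · · · · · · · ·
    · · · · · · · · · · ·
    · · · · · · · · · · ·
    · · · · · · · · · · ·
    · · · · · · # # · · ·
    · · · · · · # # · · ·
    · · · · · · · · · · ·
T1:
  2·area = 34  (B↔C swapped to make it positive)
  edge (20, 16)→(12, 14): d=(-8,-2) top-left  bias=+0
  edge (12, 14)→(21, 12): d=(9,-2) top-left  bias=+0
  edge (21, 12)→(20, 16): d=(-1,4) right/bottom  bias=-1
    (8,6)@(17, 13): e=[18,1,15] → #
    (9,6)@(19, 13): e=[22,5,7] → #
    (10,6)@(21, 13): e=[26,9,-1] → ·
    (8,7)@(17, 15): e=[2,19,13] → #
    (10,7)@(21, 15): e=[10,27,-3] → ·
    (8,8)@(17, 17): e=[-14,37,11] → ·
    (9,8)@(19, 17): e=[-10,41,3] → ·
  covered (4 px):
    · · · · · · · · · · ·
    · · · · · · · · · · ·
    · · · · · · · · · · ·
    · · · · · · · · · · ·
    · · · · · · · · · · ·
    · · · · · · · · · · ·
    · · · · · · · · # # ·
    · · · · · · · · # # ·
    · · · · · · · · · · ·
    · · · · · · · · · · ·
T2:
  2·area = 50  (B↔C swapped to make it positive)
  edge (9, 19)→(6, 12): d=(-3,-7) top-left  bias=+0
  edge (6, 12)→(14, 14): d=(8,2) right/bottom  bias=-1
  edge (14, 14)→(9, 19): d=(-5,5) right/bottom  bias=-1
    (1,2)@(3, 5): e=[0,-50,100] → ·  [on edge]
    (10,3)@(21, 7): e=[120,-70,0] → ·  [on edge]
    (9,4)@(19, 9): e=[100,-50,0] → ·  [on edge]
    (8,5)@(17, 11): e=[80,-30,0] → ·  [on edge]
    (3,6)@(7, 13): e=[4,6,40] → #
    (4,6)@(9, 13): e=[18,2,30] → #
    (5,6)@(11, 13): e=[32,-2,20] → ·
    (7,6)@(15, 13): e=[60,-10,0] → ·  [on edge]
    (3,7)@(7, 15): e=[-2,22,30] → ·
    (4,7)@(9, 15): e=[12,18,20] → #
    (5,7)@(11, 15): e=[26,14,10] → #
    (6,7)@(13, 15): e=[40,10,0] → ·  [on edge]
    (5,8)@(11, 17): e=[20,30,0] → ·  [on edge]
    (4,9)@(9, 19): e=[0,50,0] → ·  [on edge]
  covered (5 px):
    · · · · · · · · · · ·
    · · · · · · · · · · ·
    · · · · · · · · · · ·
    · · · · · · · · · · ·
    · · · · · · · · · · ·
    · · · · · · · · · · ·
    · · · # # · · · · · ·
    · · · · # # · · · · ·
    · · · · # · · · · · ·
    · · · · · · · · · · ·

Answer: [6,23,5]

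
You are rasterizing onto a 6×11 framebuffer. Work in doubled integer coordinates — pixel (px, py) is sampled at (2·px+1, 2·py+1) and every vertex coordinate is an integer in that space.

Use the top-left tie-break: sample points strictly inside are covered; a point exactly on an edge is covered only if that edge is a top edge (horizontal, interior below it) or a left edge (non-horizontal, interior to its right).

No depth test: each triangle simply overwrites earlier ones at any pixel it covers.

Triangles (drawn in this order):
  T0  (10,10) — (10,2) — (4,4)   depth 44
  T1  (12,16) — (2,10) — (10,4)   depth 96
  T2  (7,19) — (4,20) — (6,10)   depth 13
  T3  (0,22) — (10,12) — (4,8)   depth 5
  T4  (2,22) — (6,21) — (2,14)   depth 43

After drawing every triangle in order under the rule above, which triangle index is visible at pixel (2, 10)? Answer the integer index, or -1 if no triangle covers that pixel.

T0:
  2·area = 48  (B↔C swapped to make it positive)
  edge (10, 10)→(4, 4): d=(-6,-6) top-left  bias=+0
  edge (4, 4)→(10, 2): d=(6,-2) top-left  bias=+0
  edge (10, 2)→(10, 10): d=(0,8) right/bottom  bias=-1
    (0,0)@(1, 1): e=[0,-24,72] → .  [on edge]
    (1,1)@(3, 3): e=[0,-8,56] → .  [on edge]
    (3,1)@(7, 3): e=[24,0,24] → X  [on edge]
    (4,1)@(9, 3): e=[36,4,8] → X
    (5,1)@(11, 3): e=[48,8,-8] → .
    (0,2)@(1, 5): e=[-24,0,72] → .  [on edge]
    (2,2)@(5, 5): e=[0,8,40] → X  [on edge]
    (5,2)@(11, 5): e=[36,20,-8] → .
    (2,3)@(5, 7): e=[-12,20,40] → .
    (3,3)@(7, 7): e=[0,24,24] → X  [on edge]
    (5,3)@(11, 7): e=[24,32,-8] → .
    (3,4)@(7, 9): e=[-12,36,24] → .
    (4,4)@(9, 9): e=[0,40,8] → X  [on edge]
    (5,5)@(11, 11): e=[0,56,-8] → .  [on edge]
  covered (8 px):
    . . . . . .
    . . . X X .
    . . X X X .
    . . . X X .
    . . . . X .
    . . . . . .
    . . . . . .
    . . . . . .
    . . . . . .
    . . . . . .
    . . . . . .
T1:
  2·area = 108
  edge (12, 16)→(2, 10): d=(-10,-6) top-left  bias=+0
  edge (2, 10)→(10, 4): d=(8,-6) top-left  bias=+0
  edge (10, 4)→(12, 16): d=(2,12) right/bottom  bias=-1
    (4,2)@(9, 5): e=[92,2,14] → X
    (5,2)@(11, 5): e=[104,14,-10] → .
    (3,3)@(7, 7): e=[60,6,42] → X
    (5,3)@(11, 7): e=[84,30,-6] → .
    (2,4)@(5, 9): e=[28,10,70] → X
    (5,4)@(11, 9): e=[64,46,-2] → .
    (2,5)@(5, 11): e=[8,26,74] → X
    (5,5)@(11, 11): e=[44,62,2] → X
    (2,6)@(5, 13): e=[-12,42,78] → .
    (3,6)@(7, 13): e=[0,54,54] → X  [on edge]
    (3,7)@(7, 15): e=[-20,70,58] → .
    (4,7)@(9, 15): e=[-8,82,34] → .
  covered (14 px):
    . . . . . .
    . . . . . .
    . . . . X .
    . . . X X .
    . . X X X .
    . . X X X X
    . . . X X X
    . . . . . X
    . . . . . .
    . . . . . .
    . . . . . .
T2:
  2·area = 28
  edge (7, 19)→(4, 20): d=(-3,1) right/bottom  bias=-1
  edge (4, 20)→(6, 10): d=(2,-10) top-left  bias=+0
  edge (6, 10)→(7, 19): d=(1,9) right/bottom  bias=-1
    (2,0)@(5, 1): e=[56,-28,0] → .  [on edge]
    (3,2)@(7, 5): e=[42,0,-14] → .  [on edge]
    (2,7)@(5, 15): e=[14,0,14] → X  [on edge]
    (3,7)@(7, 15): e=[12,20,-4] → .
    (2,8)@(5, 17): e=[8,4,16] → X
    (3,8)@(7, 17): e=[6,24,-2] → .
    (2,9)@(5, 19): e=[2,8,18] → X
    (3,9)@(7, 19): e=[0,28,0] → .  [on edge]
    (0,10)@(1, 21): e=[0,-28,56] → .  [on edge]
    (2,10)@(5, 21): e=[-4,12,20] → .
  covered (3 px):
    . . . . . .
    . . . . . .
    . . . . . .
    . . . . . .
    . . . . . .
    . . . . . .
    . . . . . .
    . . X . . .
    . . X . . .
    . . X . . .
    . . . . . .
T3:
  2·area = 100  (B↔C swapped to make it positive)
  edge (0, 22)→(4, 8): d=(4,-14) top-left  bias=+0
  edge (4, 8)→(10, 12): d=(6,4) right/bottom  bias=-1
  edge (10, 12)→(0, 22): d=(-10,10) right/bottom  bias=-1
    (2,4)@(5, 9): e=[18,2,80] → X
    (3,4)@(7, 9): e=[46,-6,60] → .
    (2,5)@(5, 11): e=[26,14,60] → X
    (3,5)@(7, 11): e=[54,6,40] → X
    (4,5)@(9, 11): e=[82,-2,20] → .
    (5,5)@(11, 11): e=[110,-10,0] → .  [on edge]
    (1,6)@(3, 13): e=[6,34,60] → X
    (4,6)@(9, 13): e=[90,10,0] → .  [on edge]
    (1,7)@(3, 15): e=[14,46,40] → X
    (3,7)@(7, 15): e=[70,30,0] → .  [on edge]
    (1,8)@(3, 17): e=[22,58,20] → X
    (2,8)@(5, 17): e=[50,50,0] → .  [on edge]
    (1,9)@(3, 19): e=[30,70,0] → .  [on edge]
    (0,10)@(1, 21): e=[10,90,0] → .  [on edge]
  covered (10 px):
    . . . . . .
    . . . . . .
    . . . . . .
    . . . . . .
    . . X . . .
    . . X X . .
    . X X X . .
    . X X . . .
    . X . . . .
    X . . . . .
    . . . . . .
T4:
  2·area = 32  (B↔C swapped to make it positive)
  edge (2, 22)→(2, 14): d=(0,-8) top-left  bias=+0
  edge (2, 14)→(6, 21): d=(4,7) right/bottom  bias=-1
  edge (6, 21)→(2, 22): d=(-4,1) right/bottom  bias=-1
    (1,8)@(3, 17): e=[8,5,19] → X
    (2,8)@(5, 17): e=[24,-9,17] → .
    (1,9)@(3, 19): e=[8,13,11] → X
    (2,9)@(5, 19): e=[24,-1,9] → .
    (1,10)@(3, 21): e=[8,21,3] → X
    (2,10)@(5, 21): e=[24,7,1] → X
    (3,10)@(7, 21): e=[40,-7,-1] → .
  covered (4 px):
    . . . . . .
    . . . . . .
    . . . . . .
    . . . . . .
    . . . . . .
    . . . . . .
    . . . . . .
    . . . . . .
    . X . . . .
    . X . . . .
    . X X . . .

Z-buffer (winner per pixel, '.' = empty):
  . . . . . .
  . . . 0 0 .
  . . 0 0 1 .
  . . . 1 1 .
  . . 3 1 1 .
  . . 3 3 1 1
  . 3 3 3 1 1
  . 3 3 . . 1
  . 4 2 . . .
  3 4 2 . . .
  . 4 4 . . .

Result: 4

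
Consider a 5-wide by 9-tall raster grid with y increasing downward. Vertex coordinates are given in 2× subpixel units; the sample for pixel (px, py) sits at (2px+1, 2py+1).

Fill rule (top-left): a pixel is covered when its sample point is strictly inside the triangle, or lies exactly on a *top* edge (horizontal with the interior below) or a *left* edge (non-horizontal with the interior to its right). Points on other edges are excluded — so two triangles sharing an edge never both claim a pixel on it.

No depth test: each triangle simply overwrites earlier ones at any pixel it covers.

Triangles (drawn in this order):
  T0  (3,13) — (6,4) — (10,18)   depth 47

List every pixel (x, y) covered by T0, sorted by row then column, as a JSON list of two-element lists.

T0:
  2·area = 78
  edge (3, 13)→(6, 4): d=(3,-9) top-left  bias=+0
  edge (6, 4)→(10, 18): d=(4,14) right/bottom  bias=-1
  edge (10, 18)→(3, 13): d=(-7,-5) top-left  bias=+0
    (3,0)@(7, 1): e=[0,-26,104] → .  [on edge]
    (2,3)@(5, 7): e=[0,26,52] → X  [on edge]
    (3,3)@(7, 7): e=[18,-2,62] → .
    (2,4)@(5, 9): e=[6,34,38] → X
    (3,4)@(7, 9): e=[24,6,48] → X
    (4,4)@(9, 9): e=[42,-22,58] → .
    (2,5)@(5, 11): e=[12,42,24] → X
    (4,5)@(9, 11): e=[48,-14,44] → .
    (1,6)@(3, 13): e=[0,78,0] → X  [on edge]
    (4,6)@(9, 13): e=[54,-6,30] → .
    (1,7)@(3, 15): e=[6,86,-14] → .
    (2,7)@(5, 15): e=[24,58,-4] → .
  covered (11 px):
    . . . . .
    . . . . .
    . . . . .
    . . X . .
    . . X X .
    . . X X .
    . X X X .
    . . . X X
    . . . . X

Final: [[2,3],[2,4],[3,4],[2,5],[3,5],[1,6],[2,6],[3,6],[3,7],[4,7],[4,8]]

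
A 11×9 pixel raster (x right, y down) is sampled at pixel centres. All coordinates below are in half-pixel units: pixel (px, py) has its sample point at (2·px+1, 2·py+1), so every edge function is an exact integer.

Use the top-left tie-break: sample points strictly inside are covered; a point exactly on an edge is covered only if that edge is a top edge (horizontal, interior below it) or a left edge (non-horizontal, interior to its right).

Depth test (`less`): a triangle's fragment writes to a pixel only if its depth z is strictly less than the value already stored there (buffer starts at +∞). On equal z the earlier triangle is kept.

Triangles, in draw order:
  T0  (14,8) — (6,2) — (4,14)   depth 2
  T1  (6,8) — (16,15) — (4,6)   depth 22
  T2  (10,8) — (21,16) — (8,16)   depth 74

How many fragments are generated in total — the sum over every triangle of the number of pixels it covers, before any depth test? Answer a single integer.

T0:
  2·area = 108  (B↔C swapped to make it positive)
  edge (14, 8)→(4, 14): d=(-10,6) right/bottom  bias=-1
  edge (4, 14)→(6, 2): d=(2,-12) top-left  bias=+0
  edge (6, 2)→(14, 8): d=(8,6) right/bottom  bias=-1
    (3,1)@(7, 3): e=[92,14,2] → #
    (4,1)@(9, 3): e=[80,38,-10] → ·
    (3,2)@(7, 5): e=[72,18,18] → #
    (4,2)@(9, 5): e=[60,42,6] → #
    (5,2)@(11, 5): e=[48,66,-6] → ·
    (9,2)@(19, 5): e=[0,162,-54] → ·  [on edge]
    (3,3)@(7, 7): e=[52,22,34] → #
    (5,3)@(11, 7): e=[28,70,10] → #
    (6,3)@(13, 7): e=[16,94,-2] → ·
    (2,4)@(5, 9): e=[44,2,62] → #
    (6,4)@(13, 9): e=[-4,98,14] → ·
    (2,5)@(5, 11): e=[24,6,78] → #
    (4,5)@(9, 11): e=[0,54,54] → ·  [on edge]
  covered (13 px):
    · · · · · · · · · · ·
    · · · # · · · · · · ·
    · · · # # · · · · · ·
    · · · # # # · · · · ·
    · · # # # # · · · · ·
    · · # # · · · · · · ·
    · · # · · · · · · · ·
    · · · · · · · · · · ·
    · · · · · · · · · · ·
T1:
  2·area = 6  (B↔C swapped to make it positive)
  edge (6, 8)→(4, 6): d=(-2,-2) top-left  bias=+0
  edge (4, 6)→(16, 15): d=(12,9) right/bottom  bias=-1
  edge (16, 15)→(6, 8): d=(-10,-7) top-left  bias=+0
    (0,1)@(1, 3): e=[0,-9,15] → ·  [on edge]
    (1,2)@(3, 5): e=[0,-3,9] → ·  [on edge]
    (2,3)@(5, 7): e=[0,3,3] → #  [on edge]
    (3,3)@(7, 7): e=[4,-15,17] → ·
    (2,4)@(5, 9): e=[-4,27,-17] → ·
    (3,4)@(7, 9): e=[0,9,-3] → ·  [on edge]
    (4,5)@(9, 11): e=[0,15,-9] → ·  [on edge]
    (5,6)@(11, 13): e=[0,21,-15] → ·  [on edge]
    (6,7)@(13, 15): e=[0,27,-21] → ·  [on edge]
    (7,8)@(15, 17): e=[0,33,-27] → ·  [on edge]
  covered (1 px):
    · · · · · · · · · · ·
    · · · · · · · · · · ·
    · · · · · · · · · · ·
    · · # · · · · · · · ·
    · · · · · · · · · · ·
    · · · · · · · · · · ·
    · · · · · · · · · · ·
    · · · · · · · · · · ·
    · · · · · · · · · · ·
T2:
  2·area = 104
  edge (10, 8)→(21, 16): d=(11,8) right/bottom  bias=-1
  edge (21, 16)→(8, 16): d=(-13,0) right/bottom  bias=-1
  edge (8, 16)→(10, 8): d=(2,-8) top-left  bias=+0
    (5,4)@(11, 9): e=[3,91,10] → #
    (6,4)@(13, 9): e=[-13,91,26] → ·
    (5,5)@(11, 11): e=[25,65,14] → #
    (6,5)@(13, 11): e=[9,65,30] → #
    (7,5)@(15, 11): e=[-7,65,46] → ·
    (4,6)@(9, 13): e=[63,39,2] → #
    (7,6)@(15, 13): e=[15,39,50] → #
    (8,6)@(17, 13): e=[-1,39,66] → ·
    (4,7)@(9, 15): e=[85,13,6] → #
    (8,7)@(17, 15): e=[21,13,70] → #
    (9,7)@(19, 15): e=[5,13,86] → #
    (10,7)@(21, 15): e=[-11,13,102] → ·
  covered (13 px):
    · · · · · · · · · · ·
    · · · · · · · · · · ·
    · · · · · · · · · · ·
    · · · · · · · · · · ·
    · · · · · # · · · · ·
    · · · · · # # · · · ·
    · · · · # # # # · · ·
    · · · · # # # # # # ·
    · · · · · · · · · · ·

Answer: 27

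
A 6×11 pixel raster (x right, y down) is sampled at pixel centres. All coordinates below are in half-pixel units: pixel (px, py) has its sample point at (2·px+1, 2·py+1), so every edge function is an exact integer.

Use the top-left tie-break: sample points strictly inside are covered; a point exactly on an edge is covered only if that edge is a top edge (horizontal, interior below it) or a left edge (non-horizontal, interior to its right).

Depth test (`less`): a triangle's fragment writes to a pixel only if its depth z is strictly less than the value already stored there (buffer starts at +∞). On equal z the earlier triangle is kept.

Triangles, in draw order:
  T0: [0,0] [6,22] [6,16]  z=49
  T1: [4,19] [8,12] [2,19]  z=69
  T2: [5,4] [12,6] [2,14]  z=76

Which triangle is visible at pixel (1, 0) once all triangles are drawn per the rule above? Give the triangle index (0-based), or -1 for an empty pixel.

T0:
  2·area = 36  (B↔C swapped to make it positive)
  edge (0, 0)→(6, 16): d=(6,16) right/bottom  bias=-1
  edge (6, 16)→(6, 22): d=(0,6) right/bottom  bias=-1
  edge (6, 22)→(0, 0): d=(-6,-22) top-left  bias=+0
    (0,1)@(1, 3): e=[2,30,4] → █
    (1,1)@(3, 3): e=[-30,18,48] → ·
    (0,2)@(1, 5): e=[14,30,-8] → ·
    (1,4)@(3, 9): e=[6,18,12] → █
    (2,4)@(5, 9): e=[-26,6,56] → ·
    (1,5)@(3, 11): e=[18,18,0] → █  [on edge]
    (2,5)@(5, 11): e=[-14,6,44] → ·
    (1,6)@(3, 13): e=[30,18,-12] → ·
    (2,7)@(5, 15): e=[10,6,20] → █
    (3,7)@(7, 15): e=[-22,-6,64] → ·
    (2,8)@(5, 17): e=[22,6,8] → █
    (3,8)@(7, 17): e=[-10,-6,52] → ·
  covered (5 px):
    · · · · · ·
    █ · · · · ·
    · · · · · ·
    · · · · · ·
    · █ · · · ·
    · █ · · · ·
    · · · · · ·
    · · █ · · ·
    · · █ · · ·
    · · · · · ·
    · · · · · ·
T1:
  2·area = 14  (B↔C swapped to make it positive)
  edge (4, 19)→(2, 19): d=(-2,0) right/bottom  bias=-1
  edge (2, 19)→(8, 12): d=(6,-7) top-left  bias=+0
  edge (8, 12)→(4, 19): d=(-4,7) right/bottom  bias=-1
    (2,8)@(5, 17): e=[4,9,1] → █
    (3,8)@(7, 17): e=[4,23,-13] → ·
    (0,9)@(1, 19): e=[0,-7,21] → ·  [on edge]
    (1,9)@(3, 19): e=[0,7,7] → ·  [on edge]
    (2,9)@(5, 19): e=[0,21,-7] → ·  [on edge]
    (3,9)@(7, 19): e=[0,35,-21] → ·  [on edge]
    (4,9)@(9, 19): e=[0,49,-35] → ·  [on edge]
    (5,9)@(11, 19): e=[0,63,-49] → ·  [on edge]
  covered (1 px):
    · · · · · ·
    · · · · · ·
    · · · · · ·
    · · · · · ·
    · · · · · ·
    · · · · · ·
    · · · · · ·
    · · · · · ·
    · · █ · · ·
    · · · · · ·
    · · · · · ·
T2:
  2·area = 76
  edge (5, 4)→(12, 6): d=(7,2) right/bottom  bias=-1
  edge (12, 6)→(2, 14): d=(-10,8) right/bottom  bias=-1
  edge (2, 14)→(5, 4): d=(3,-10) top-left  bias=+0
    (2,2)@(5, 5): e=[7,66,3] → █
    (3,2)@(7, 5): e=[3,50,23] → █
    (4,2)@(9, 5): e=[-1,34,43] → ·
    (2,3)@(5, 7): e=[21,46,9] → █
    (4,3)@(9, 7): e=[13,14,49] → █
    (5,3)@(11, 7): e=[9,-2,69] → ·
    (2,4)@(5, 9): e=[35,26,15] → █
    (4,4)@(9, 9): e=[27,-6,55] → ·
    (1,5)@(3, 11): e=[53,22,1] → █
    (3,5)@(7, 11): e=[45,-10,41] → ·
    (1,6)@(3, 13): e=[67,2,7] → █
    (2,6)@(5, 13): e=[63,-14,27] → ·
  covered (10 px):
    · · · · · ·
    · · · · · ·
    · · █ █ · ·
    · · █ █ █ ·
    · · █ █ · ·
    · █ █ · · ·
    · █ · · · ·
    · · · · · ·
    · · · · · ·
    · · · · · ·
    · · · · · ·

Z-buffer (winner per pixel, '.' = empty):
  . . . . . .
  0 . . . . .
  . . 2 2 . .
  . . 2 2 2 .
  . 0 2 2 . .
  . 0 2 . . .
  . 2 . . . .
  . . 0 . . .
  . . 0 . . .
  . . . . . .
  . . . . . .

Answer: -1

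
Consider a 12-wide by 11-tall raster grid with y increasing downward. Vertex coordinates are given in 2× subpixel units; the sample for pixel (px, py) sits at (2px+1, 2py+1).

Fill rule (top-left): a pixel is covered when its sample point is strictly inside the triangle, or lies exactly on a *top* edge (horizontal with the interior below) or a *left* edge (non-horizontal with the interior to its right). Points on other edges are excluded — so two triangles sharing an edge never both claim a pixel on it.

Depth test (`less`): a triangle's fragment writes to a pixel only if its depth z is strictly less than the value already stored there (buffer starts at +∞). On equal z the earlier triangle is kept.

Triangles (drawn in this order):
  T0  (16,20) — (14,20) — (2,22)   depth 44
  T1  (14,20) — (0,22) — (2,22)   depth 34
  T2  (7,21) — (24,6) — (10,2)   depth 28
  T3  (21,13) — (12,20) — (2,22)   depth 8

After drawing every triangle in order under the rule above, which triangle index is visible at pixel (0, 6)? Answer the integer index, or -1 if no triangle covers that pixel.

T0:
  2·area = 4  (B↔C swapped to make it positive)
  edge (16, 20)→(2, 22): d=(-14,2) right/bottom  bias=-1
  edge (2, 22)→(14, 20): d=(12,-2) top-left  bias=+0
  edge (14, 20)→(16, 20): d=(2,0) top-left  bias=+0
    (11,9)@(23, 19): e=[0,6,-2] → .  [on edge]
    (4,10)@(9, 21): e=[0,2,2] → .  [on edge]
  covered (0 px):
    . . . . . . . . . . . .
    . . . . . . . . . . . .
    . . . . . . . . . . . .
    . . . . . . . . . . . .
    . . . . . . . . . . . .
    . . . . . . . . . . . .
    . . . . . . . . . . . .
    . . . . . . . . . . . .
    . . . . . . . . . . . .
    . . . . . . . . . . . .
    . . . . . . . . . . . .
T1:
  2·area = 4  (B↔C swapped to make it positive)
  edge (14, 20)→(2, 22): d=(-12,2) right/bottom  bias=-1
  edge (2, 22)→(0, 22): d=(-2,0) right/bottom  bias=-1
  edge (0, 22)→(14, 20): d=(14,-2) top-left  bias=+0
    (10,9)@(21, 19): e=[-2,6,0] → .  [on edge]
    (3,10)@(7, 21): e=[2,2,0] → X  [on edge]
    (4,10)@(9, 21): e=[-2,2,4] → .
  covered (1 px):
    . . . . . . . . . . . .
    . . . . . . . . . . . .
    . . . . . . . . . . . .
    . . . . . . . . . . . .
    . . . . . . . . . . . .
    . . . . . . . . . . . .
    . . . . . . . . . . . .
    . . . . . . . . . . . .
    . . . . . . . . . . . .
    . . . . . . . . . . . .
    . . . X . . . . . . . .
T2:
  2·area = 278  (B↔C swapped to make it positive)
  edge (7, 21)→(10, 2): d=(3,-19) top-left  bias=+0
  edge (10, 2)→(24, 6): d=(14,4) right/bottom  bias=-1
  edge (24, 6)→(7, 21): d=(-17,15) right/bottom  bias=-1
    (5,1)@(11, 3): e=[22,10,246] → X
    (6,1)@(13, 3): e=[60,2,216] → X
    (7,1)@(15, 3): e=[98,-6,186] → .
    (5,2)@(11, 5): e=[28,38,212] → X
    (7,2)@(15, 5): e=[104,22,152] → X
    (8,2)@(17, 5): e=[142,14,122] → X
    (9,2)@(19, 5): e=[180,6,92] → X
    (10,2)@(21, 5): e=[218,-2,62] → .
    (5,3)@(11, 7): e=[34,66,178] → X
    (10,3)@(21, 7): e=[224,26,28] → X
    (11,3)@(23, 7): e=[262,18,-2] → .
    (4,4)@(9, 9): e=[2,102,174] → X
    (3,10)@(7, 21): e=[0,278,0] → .  [on edge]
  covered (34 px):
    . . . . . . . . . . . .
    . . . . . X X . . . . .
    . . . . . X X X X X . .
    . . . . . X X X X X X .
    . . . . X X X X X X . .
    . . . . X X X X X . . .
    . . . . X X X X . . . .
    . . . . X X X . . . . .
    . . . . X X . . . . . .
    . . . . X . . . . . . .
    . . . . . . . . . . . .
T3:
  2·area = 52
  edge (21, 13)→(12, 20): d=(-9,7) right/bottom  bias=-1
  edge (12, 20)→(2, 22): d=(-10,2) right/bottom  bias=-1
  edge (2, 22)→(21, 13): d=(19,-9) top-left  bias=+0
    (10,6)@(21, 13): e=[0,52,0] → .  [on edge]
    (8,7)@(17, 15): e=[10,40,2] → X
    (9,7)@(19, 15): e=[-4,36,20] → .
    (6,8)@(13, 17): e=[20,28,4] → X
    (7,8)@(15, 17): e=[6,24,22] → X
    (8,8)@(17, 17): e=[-8,20,40] → .
    (4,9)@(9, 19): e=[30,16,6] → X
    (5,9)@(11, 19): e=[16,12,24] → X
    (7,9)@(15, 19): e=[-12,4,60] → .
    (8,9)@(17, 19): e=[-26,0,78] → .  [on edge]
    (2,10)@(5, 21): e=[40,4,8] → X
    (3,10)@(7, 21): e=[26,0,26] → .  [on edge]
  covered (7 px):
    . . . . . . . . . . . .
    . . . . . . . . . . . .
    . . . . . . . . . . . .
    . . . . . . . . . . . .
    . . . . . . . . . . . .
    . . . . . . . . . . . .
    . . . . . . . . . . . .
    . . . . . . . . X . . .
    . . . . . . X X . . . .
    . . . . X X X . . . . .
    . . X . . . . . . . . .

Z-buffer (winner per pixel, '.' = empty):
  . . . . . . . . . . . .
  . . . . . 2 2 . . . . .
  . . . . . 2 2 2 2 2 . .
  . . . . . 2 2 2 2 2 2 .
  . . . . 2 2 2 2 2 2 . .
  . . . . 2 2 2 2 2 . . .
  . . . . 2 2 2 2 . . . .
  . . . . 2 2 2 . 3 . . .
  . . . . 2 2 3 3 . . . .
  . . . . 3 3 3 . . . . .
  . . 3 1 . . . . . . . .

Final: -1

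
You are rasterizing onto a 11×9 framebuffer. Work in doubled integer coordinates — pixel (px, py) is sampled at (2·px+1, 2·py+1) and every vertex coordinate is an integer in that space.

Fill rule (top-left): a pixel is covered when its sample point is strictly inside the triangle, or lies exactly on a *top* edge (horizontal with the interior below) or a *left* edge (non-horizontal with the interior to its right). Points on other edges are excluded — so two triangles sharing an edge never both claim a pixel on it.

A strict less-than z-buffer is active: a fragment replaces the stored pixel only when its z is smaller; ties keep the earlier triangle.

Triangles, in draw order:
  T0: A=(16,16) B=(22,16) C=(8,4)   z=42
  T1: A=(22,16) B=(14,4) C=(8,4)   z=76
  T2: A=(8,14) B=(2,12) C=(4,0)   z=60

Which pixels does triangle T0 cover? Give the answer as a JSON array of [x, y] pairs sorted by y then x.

T0:
  2·area = 72  (B↔C swapped to make it positive)
  edge (16, 16)→(8, 4): d=(-8,-12) top-left  bias=+0
  edge (8, 4)→(22, 16): d=(14,12) right/bottom  bias=-1
  edge (22, 16)→(16, 16): d=(-6,0) right/bottom  bias=-1
    (4,2)@(9, 5): e=[4,2,66] → #
    (5,2)@(11, 5): e=[28,-22,66] → ·
    (4,3)@(9, 7): e=[-12,30,54] → ·
    (5,3)@(11, 7): e=[12,6,54] → #
    (6,3)@(13, 7): e=[36,-18,54] → ·
    (5,4)@(11, 9): e=[-4,34,42] → ·
    (6,4)@(13, 9): e=[20,10,42] → #
    (7,4)@(15, 9): e=[44,-14,42] → ·
    (6,5)@(13, 11): e=[4,38,30] → #
    (7,5)@(15, 11): e=[28,14,30] → #
    (8,5)@(17, 11): e=[52,-10,30] → ·
    (6,6)@(13, 13): e=[-12,66,18] → ·
  covered (9 px):
    · · · · · · · · · · ·
    · · · · · · · · · · ·
    · · · · # · · · · · ·
    · · · · · # · · · · ·
    · · · · · · # · · · ·
    · · · · · · # # · · ·
    · · · · · · · # # · ·
    · · · · · · · · # # ·
    · · · · · · · · · · ·
T1:
  2·area = 72  (B↔C swapped to make it positive)
  edge (22, 16)→(8, 4): d=(-14,-12) top-left  bias=+0
  edge (8, 4)→(14, 4): d=(6,0) top-left  bias=+0
  edge (14, 4)→(22, 16): d=(8,12) right/bottom  bias=-1
    (5,2)@(11, 5): e=[22,6,44] → #
    (6,2)@(13, 5): e=[46,6,20] → #
    (7,2)@(15, 5): e=[70,6,-4] → ·
    (5,3)@(11, 7): e=[-6,18,60] → ·
    (6,3)@(13, 7): e=[18,18,36] → #
    (7,3)@(15, 7): e=[42,18,12] → #
    (8,3)@(17, 7): e=[66,18,-12] → ·
    (6,4)@(13, 9): e=[-10,30,52] → ·
    (7,4)@(15, 9): e=[14,30,28] → #
    (8,4)@(17, 9): e=[38,30,4] → #
    (9,4)@(19, 9): e=[62,30,-20] → ·
    (7,5)@(15, 11): e=[-14,42,44] → ·
  covered (9 px):
    · · · · · · · · · · ·
    · · · · · · · · · · ·
    · · · · · # # · · · ·
    · · · · · · # # · · ·
    · · · · · · · # # · ·
    · · · · · · · · # · ·
    · · · · · · · · · # ·
    · · · · · · · · · · #
    · · · · · · · · · · ·
T2:
  2·area = 76
  edge (8, 14)→(2, 12): d=(-6,-2) top-left  bias=+0
  edge (2, 12)→(4, 0): d=(2,-12) top-left  bias=+0
  edge (4, 0)→(8, 14): d=(4,14) right/bottom  bias=-1
    (2,2)@(5, 5): e=[48,22,6] → #
    (3,2)@(7, 5): e=[52,46,-22] → ·
    (1,3)@(3, 7): e=[32,2,42] → #
    (3,3)@(7, 7): e=[40,50,-14] → ·
    (1,4)@(3, 9): e=[20,6,50] → #
    (3,4)@(7, 9): e=[28,54,-6] → ·
    (1,5)@(3, 11): e=[8,10,58] → #
    (3,5)@(7, 11): e=[16,58,2] → #
    (4,5)@(9, 11): e=[20,82,-26] → ·
    (1,6)@(3, 13): e=[-4,14,66] → ·
    (2,6)@(5, 13): e=[0,38,38] → #  [on edge]
    (4,6)@(9, 13): e=[8,86,-18] → ·
    (5,7)@(11, 15): e=[0,114,-38] → ·  [on edge]
    (8,8)@(17, 17): e=[0,190,-114] → ·  [on edge]
  covered (10 px):
    · · · · · · · · · · ·
    · · · · · · · · · · ·
    · · # · · · · · · · ·
    · # # · · · · · · · ·
    · # # · · · · · · · ·
    · # # # · · · · · · ·
    · · # # · · · · · · ·
    · · · · · · · · · · ·
    · · · · · · · · · · ·

Answer: [[4,2],[5,3],[6,4],[6,5],[7,5],[7,6],[8,6],[8,7],[9,7]]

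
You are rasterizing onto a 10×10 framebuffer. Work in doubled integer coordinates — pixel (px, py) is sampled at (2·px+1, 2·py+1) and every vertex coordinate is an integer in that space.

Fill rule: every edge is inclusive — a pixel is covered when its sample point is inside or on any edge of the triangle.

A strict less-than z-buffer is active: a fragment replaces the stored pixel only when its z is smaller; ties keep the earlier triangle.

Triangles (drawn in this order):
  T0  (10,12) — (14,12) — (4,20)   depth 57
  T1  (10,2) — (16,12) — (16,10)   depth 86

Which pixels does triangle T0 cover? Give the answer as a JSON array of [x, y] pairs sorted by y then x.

T0:
  2·area = 32
  edge (10, 12)→(14, 12): d=(4,0) inclusive
  edge (14, 12)→(4, 20): d=(-10,8) inclusive
  edge (4, 20)→(10, 12): d=(6,-8) inclusive
    (5,6)@(11, 13): e=[4,14,14] → X
    (6,6)@(13, 13): e=[4,-2,30] → .
    (4,7)@(9, 15): e=[12,10,10] → X
    (5,7)@(11, 15): e=[12,-6,26] → .
    (3,8)@(7, 17): e=[20,6,6] → X
    (4,8)@(9, 17): e=[20,-10,22] → .
    (2,9)@(5, 19): e=[28,2,2] → X
    (3,9)@(7, 19): e=[28,-14,18] → .
  covered (4 px):
    . . . . . . . . . .
    . . . . . . . . . .
    . . . . . . . . . .
    . . . . . . . . . .
    . . . . . . . . . .
    . . . . . . . . . .
    . . . . . X . . . .
    . . . . X . . . . .
    . . . X . . . . . .
    . . X . . . . . . .
T1:
  2·area = 12  (B↔C swapped to make it positive)
  edge (10, 2)→(16, 10): d=(6,8) inclusive
  edge (16, 10)→(16, 12): d=(0,2) inclusive
  edge (16, 12)→(10, 2): d=(-6,-10) inclusive
    (6,3)@(13, 7): e=[6,6,0] → X  [on edge]
    (7,3)@(15, 7): e=[-10,2,20] → .
    (6,4)@(13, 9): e=[18,6,-12] → .
    (7,4)@(15, 9): e=[2,2,8] → X
    (8,4)@(17, 9): e=[-14,-2,28] → .
    (7,5)@(15, 11): e=[14,2,-4] → .
    (9,8)@(19, 17): e=[18,-6,0] → .  [on edge]
  covered (2 px):
    . . . . . . . . . .
    . . . . . . . . . .
    . . . . . . . . . .
    . . . . . . X . . .
    . . . . . . . X . .
    . . . . . . . . . .
    . . . . . . . . . .
    . . . . . . . . . .
    . . . . . . . . . .
    . . . . . . . . . .

Final: [[5,6],[4,7],[3,8],[2,9]]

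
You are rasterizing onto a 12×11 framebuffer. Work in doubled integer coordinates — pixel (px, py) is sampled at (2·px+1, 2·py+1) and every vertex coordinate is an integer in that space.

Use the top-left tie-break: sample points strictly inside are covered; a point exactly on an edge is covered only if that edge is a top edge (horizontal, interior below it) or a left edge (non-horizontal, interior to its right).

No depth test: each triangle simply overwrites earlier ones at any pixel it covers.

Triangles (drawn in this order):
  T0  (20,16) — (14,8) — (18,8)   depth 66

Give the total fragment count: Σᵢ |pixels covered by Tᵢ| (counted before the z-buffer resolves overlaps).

T0:
  2·area = 32
  edge (20, 16)→(14, 8): d=(-6,-8) top-left  bias=+0
  edge (14, 8)→(18, 8): d=(4,0) top-left  bias=+0
  edge (18, 8)→(20, 16): d=(2,8) right/bottom  bias=-1
    (7,4)@(15, 9): e=[2,4,26] → X
    (8,4)@(17, 9): e=[18,4,10] → X
    (9,4)@(19, 9): e=[34,4,-6] → .
    (7,5)@(15, 11): e=[-10,12,30] → .
    (8,5)@(17, 11): e=[6,12,14] → X
    (9,5)@(19, 11): e=[22,12,-2] → .
    (8,6)@(17, 13): e=[-6,20,18] → .
    (9,6)@(19, 13): e=[10,20,2] → X
    (10,6)@(21, 13): e=[26,20,-14] → .
    (9,7)@(19, 15): e=[-2,28,6] → .
  covered (4 px):
    . . . . . . . . . . . .
    . . . . . . . . . . . .
    . . . . . . . . . . . .
    . . . . . . . . . . . .
    . . . . . . . X X . . .
    . . . . . . . . X . . .
    . . . . . . . . . X . .
    . . . . . . . . . . . .
    . . . . . . . . . . . .
    . . . . . . . . . . . .
    . . . . . . . . . . . .

Answer: 4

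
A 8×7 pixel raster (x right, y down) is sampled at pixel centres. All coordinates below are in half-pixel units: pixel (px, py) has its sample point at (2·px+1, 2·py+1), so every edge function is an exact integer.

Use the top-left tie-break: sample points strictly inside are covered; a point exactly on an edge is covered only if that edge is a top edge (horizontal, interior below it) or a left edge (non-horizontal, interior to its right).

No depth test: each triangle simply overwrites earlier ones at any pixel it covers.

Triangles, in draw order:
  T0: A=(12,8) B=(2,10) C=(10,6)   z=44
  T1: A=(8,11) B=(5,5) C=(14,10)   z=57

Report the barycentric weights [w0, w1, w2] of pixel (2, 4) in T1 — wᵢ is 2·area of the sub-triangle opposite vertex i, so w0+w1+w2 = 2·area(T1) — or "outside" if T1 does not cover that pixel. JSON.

T0:
  2·area = 24
  edge (12, 8)→(2, 10): d=(-10,2) right/bottom  bias=-1
  edge (2, 10)→(10, 6): d=(8,-4) top-left  bias=+0
  edge (10, 6)→(12, 8): d=(2,2) right/bottom  bias=-1
    (2,0)@(5, 1): e=[84,-60,0] → ·  [on edge]
    (3,1)@(7, 3): e=[60,-36,0] → ·  [on edge]
    (4,2)@(9, 5): e=[36,-12,0] → ·  [on edge]
    (4,3)@(9, 7): e=[16,4,4] → █
    (5,3)@(11, 7): e=[12,12,0] → ·  [on edge]
    (2,4)@(5, 9): e=[4,4,16] → █
    (3,4)@(7, 9): e=[0,12,12] → ·  [on edge]
    (4,4)@(9, 9): e=[-4,20,8] → ·
    (6,4)@(13, 9): e=[-12,36,0] → ·  [on edge]
    (2,5)@(5, 11): e=[-16,20,20] → ·
    (7,5)@(15, 11): e=[-36,60,0] → ·  [on edge]
  covered (2 px):
    · · · · · · · ·
    · · · · · · · ·
    · · · · · · · ·
    · · · · █ · · ·
    · · █ · · · · ·
    · · · · · · · ·
    · · · · · · · ·
T1:
  2·area = 39
  edge (8, 11)→(5, 5): d=(-3,-6) top-left  bias=+0
  edge (5, 5)→(14, 10): d=(9,5) right/bottom  bias=-1
  edge (14, 10)→(8, 11): d=(-6,1) right/bottom  bias=-1
    (1,0)@(3, 1): e=[0,-26,65] → ·  [on edge]
    (2,2)@(5, 5): e=[0,0,39] → ·  [on edge]
    (3,3)@(7, 7): e=[6,8,25] → █
    (4,3)@(9, 7): e=[18,-2,23] → ·
    (3,4)@(7, 9): e=[0,26,13] → █  [on edge]
    (4,4)@(9, 9): e=[12,16,11] → █
    (5,4)@(11, 9): e=[24,6,9] → █
    (6,4)@(13, 9): e=[36,-4,7] → ·
    (3,5)@(7, 11): e=[-6,44,1] → ·
    (4,5)@(9, 11): e=[6,34,-1] → ·
    (5,5)@(11, 11): e=[18,24,-3] → ·
    (4,6)@(9, 13): e=[0,52,-13] → ·  [on edge]
  covered (4 px):
    · · · · · · · ·
    · · · · · · · ·
    · · · · · · · ·
    · · · █ · · · ·
    · · · █ █ █ · ·
    · · · · · · · ·
    · · · · · · · ·

Result: "outside"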